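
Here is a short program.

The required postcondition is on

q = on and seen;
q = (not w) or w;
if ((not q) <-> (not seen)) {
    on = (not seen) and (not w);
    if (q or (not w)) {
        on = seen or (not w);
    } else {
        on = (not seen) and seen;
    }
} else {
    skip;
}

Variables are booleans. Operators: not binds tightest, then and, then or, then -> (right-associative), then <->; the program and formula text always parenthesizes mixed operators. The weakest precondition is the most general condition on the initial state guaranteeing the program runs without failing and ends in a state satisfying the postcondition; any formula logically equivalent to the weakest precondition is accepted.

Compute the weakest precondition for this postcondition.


Working backward. After the program, on must hold.
Then branch requires ((q or (not w)) -> (seen or (not w))) and (q or (not w)); else branch requires on.
Before the if: (((not q) <-> (not seen)) -> (((q or (not w)) -> (seen or (not w))) and (q or (not w)))) and ((not ((not q) <-> (not seen))) -> on)
Before q := (not w) or w: (seen -> (seen or (not w))) and ((not seen) -> on)
Before q := on and seen: (seen -> (seen or (not w))) and ((not seen) -> on)
Answer: WP = (seen -> (seen or (not w))) and ((not seen) -> on)


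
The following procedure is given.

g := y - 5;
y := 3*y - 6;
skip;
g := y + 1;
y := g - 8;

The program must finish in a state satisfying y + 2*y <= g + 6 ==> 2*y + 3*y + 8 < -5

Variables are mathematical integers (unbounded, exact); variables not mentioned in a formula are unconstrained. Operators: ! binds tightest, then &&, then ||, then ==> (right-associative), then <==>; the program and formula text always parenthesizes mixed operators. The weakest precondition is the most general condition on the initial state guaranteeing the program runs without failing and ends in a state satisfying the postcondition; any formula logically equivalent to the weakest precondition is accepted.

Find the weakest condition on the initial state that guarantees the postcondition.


Working backward. After the program, the postcondition y + 2*y <= g + 6 ==> 2*y + 3*y + 8 < -5 must hold; in canonical form it is 3*y <= g + 6 ==> 5*y < -13.
Before y := g - 8: 2*g <= 30 ==> 5*g < 27
Before g := y + 1: 2*y <= 28 ==> 5*y < 22
Before skip: 2*y <= 28 ==> 5*y < 22
Before y := 3*y - 6: 6*y <= 40 ==> 15*y < 52
Before g := y - 5: 6*y <= 40 ==> 15*y < 52
Answer: WP = 6*y <= 40 ==> 15*y < 52


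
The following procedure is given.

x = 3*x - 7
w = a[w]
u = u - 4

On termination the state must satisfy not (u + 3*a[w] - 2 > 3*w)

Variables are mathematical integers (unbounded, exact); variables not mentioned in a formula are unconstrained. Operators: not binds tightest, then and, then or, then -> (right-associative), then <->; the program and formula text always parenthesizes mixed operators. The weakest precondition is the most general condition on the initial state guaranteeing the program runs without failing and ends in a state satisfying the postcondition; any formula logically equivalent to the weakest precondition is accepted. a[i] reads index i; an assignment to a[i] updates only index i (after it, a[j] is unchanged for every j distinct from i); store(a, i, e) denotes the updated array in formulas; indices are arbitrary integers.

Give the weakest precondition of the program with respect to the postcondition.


Working backward. After the program, the postcondition not (u + 3*a[w] - 2 > 3*w) must hold; in canonical form it is not (3*a[w] + u > 3*w + 2).
Before u := u - 4: not (3*a[w] + u > 3*w + 6)
Before w := a[w]: not (3*a[a[w]] + u > 3*a[w] + 6)
Before x := 3*x - 7: not (3*a[a[w]] + u > 3*a[w] + 6)
Answer: WP = not (3*a[a[w]] + u > 3*a[w] + 6)


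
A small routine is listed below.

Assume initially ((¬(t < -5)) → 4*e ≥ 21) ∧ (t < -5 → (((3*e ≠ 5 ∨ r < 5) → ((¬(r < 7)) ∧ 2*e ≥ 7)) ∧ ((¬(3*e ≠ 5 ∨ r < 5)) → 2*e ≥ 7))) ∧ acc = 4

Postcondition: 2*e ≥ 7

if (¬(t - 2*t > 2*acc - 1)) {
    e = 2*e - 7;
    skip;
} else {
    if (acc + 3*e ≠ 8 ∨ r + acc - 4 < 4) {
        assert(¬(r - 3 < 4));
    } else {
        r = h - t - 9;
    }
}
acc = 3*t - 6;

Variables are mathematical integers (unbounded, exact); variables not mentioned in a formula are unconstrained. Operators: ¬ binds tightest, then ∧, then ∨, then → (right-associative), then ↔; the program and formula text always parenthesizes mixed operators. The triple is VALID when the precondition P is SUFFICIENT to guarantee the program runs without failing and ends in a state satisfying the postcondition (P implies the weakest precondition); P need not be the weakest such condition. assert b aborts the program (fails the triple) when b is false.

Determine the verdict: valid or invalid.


Working backward. After the program, 2*e ≥ 7 must hold.
Before acc := 3*t - 6: 2*e ≥ 7
Then branch requires 4*e ≥ 21; else branch requires ((acc + 3*e ≠ 8 ∨ acc + r < 8) → ((¬(r < 7)) ∧ 2*e ≥ 7)) ∧ ((¬(acc + 3*e ≠ 8 ∨ acc + r < 8)) → 2*e ≥ 7).
Before the if: ((¬(2*acc + t < 1)) → 4*e ≥ 21) ∧ (2*acc + t < 1 → (((acc + 3*e ≠ 8 ∨ acc + r < 8) → ((¬(r < 7)) ∧ 2*e ≥ 7)) ∧ ((¬(acc + 3*e ≠ 8 ∨ acc + r < 8)) → 2*e ≥ 7)))
The weakest precondition is ((¬(2*acc + t < 1)) → 4*e ≥ 21) ∧ (2*acc + t < 1 → (((acc + 3*e ≠ 8 ∨ acc + r < 8) → ((¬(r < 7)) ∧ 2*e ≥ 7)) ∧ ((¬(acc + 3*e ≠ 8 ∨ acc + r < 8)) → 2*e ≥ 7))).
Check whether ((¬(t < -5)) → 4*e ≥ 21) ∧ (t < -5 → (((3*e ≠ 5 ∨ r < 5) → ((¬(r < 7)) ∧ 2*e ≥ 7)) ∧ ((¬(3*e ≠ 5 ∨ r < 5)) → 2*e ≥ 7))) ∧ acc = 4 implies it.
Countermodel: at the initial state acc = 4, e = 4, r = 7, t = -6, the precondition holds but the weakest precondition fails.
Answer: invalid


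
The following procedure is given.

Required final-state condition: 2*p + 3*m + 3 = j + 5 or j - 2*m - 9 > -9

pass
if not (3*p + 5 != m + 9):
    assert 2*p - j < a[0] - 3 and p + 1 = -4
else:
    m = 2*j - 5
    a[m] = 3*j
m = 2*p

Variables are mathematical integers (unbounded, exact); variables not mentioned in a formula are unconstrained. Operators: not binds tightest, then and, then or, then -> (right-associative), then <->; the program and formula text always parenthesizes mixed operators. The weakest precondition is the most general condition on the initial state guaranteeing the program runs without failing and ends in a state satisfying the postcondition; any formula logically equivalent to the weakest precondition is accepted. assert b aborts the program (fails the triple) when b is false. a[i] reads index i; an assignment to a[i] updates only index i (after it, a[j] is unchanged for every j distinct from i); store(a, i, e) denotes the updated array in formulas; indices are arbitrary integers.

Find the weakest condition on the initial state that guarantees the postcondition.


Working backward. After the program, the postcondition 2*p + 3*m + 3 = j + 5 or j - 2*m - 9 > -9 must hold; in canonical form it is 3*m + 2*p = j + 2 or j > 2*m.
Before m := 2*p: 8*p = j + 2 or j > 4*p
Then branch requires 2*p < a[0] + j - 3 and p = -5 and (8*p = j + 2 or j > 4*p); else branch requires 8*p = j + 2 or j > 4*p.
Before the if: ((not (3*p != m + 4)) -> (2*p < a[0] + j - 3 and p = -5 and (8*p = j + 2 or j > 4*p))) and (3*p != m + 4 -> (8*p = j + 2 or j > 4*p))
Before skip: ((not (3*p != m + 4)) -> (2*p < a[0] + j - 3 and p = -5 and (8*p = j + 2 or j > 4*p))) and (3*p != m + 4 -> (8*p = j + 2 or j > 4*p))
Answer: WP = ((not (3*p != m + 4)) -> (2*p < a[0] + j - 3 and p = -5 and (8*p = j + 2 or j > 4*p))) and (3*p != m + 4 -> (8*p = j + 2 or j > 4*p))


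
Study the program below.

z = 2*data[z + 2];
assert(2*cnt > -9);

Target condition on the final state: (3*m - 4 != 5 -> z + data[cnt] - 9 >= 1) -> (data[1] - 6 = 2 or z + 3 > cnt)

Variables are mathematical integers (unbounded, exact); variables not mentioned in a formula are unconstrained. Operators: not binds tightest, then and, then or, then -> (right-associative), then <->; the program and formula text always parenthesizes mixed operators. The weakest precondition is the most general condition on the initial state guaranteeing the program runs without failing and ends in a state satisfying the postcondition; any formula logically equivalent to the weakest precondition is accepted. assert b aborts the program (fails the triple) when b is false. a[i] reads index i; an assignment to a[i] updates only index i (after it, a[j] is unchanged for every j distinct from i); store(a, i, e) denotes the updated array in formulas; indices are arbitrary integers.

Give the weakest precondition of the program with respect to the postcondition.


Working backward. After the program, the postcondition (3*m - 4 != 5 -> z + data[cnt] - 9 >= 1) -> (data[1] - 6 = 2 or z + 3 > cnt) must hold; in canonical form it is (3*m != 9 -> data[cnt] + z >= 10) -> (data[1] = 8 or z > cnt - 3).
Before assert 2*cnt > -9: 2*cnt > -9 and ((3*m != 9 -> data[cnt] + z >= 10) -> (data[1] = 8 or z > cnt - 3))
Before z := 2*data[z + 2]: 2*cnt > -9 and ((3*m != 9 -> 2*data[z + 2] + data[cnt] >= 10) -> (data[1] = 8 or 2*data[z + 2] > cnt - 3))
Answer: WP = 2*cnt > -9 and ((3*m != 9 -> 2*data[z + 2] + data[cnt] >= 10) -> (data[1] = 8 or 2*data[z + 2] > cnt - 3))


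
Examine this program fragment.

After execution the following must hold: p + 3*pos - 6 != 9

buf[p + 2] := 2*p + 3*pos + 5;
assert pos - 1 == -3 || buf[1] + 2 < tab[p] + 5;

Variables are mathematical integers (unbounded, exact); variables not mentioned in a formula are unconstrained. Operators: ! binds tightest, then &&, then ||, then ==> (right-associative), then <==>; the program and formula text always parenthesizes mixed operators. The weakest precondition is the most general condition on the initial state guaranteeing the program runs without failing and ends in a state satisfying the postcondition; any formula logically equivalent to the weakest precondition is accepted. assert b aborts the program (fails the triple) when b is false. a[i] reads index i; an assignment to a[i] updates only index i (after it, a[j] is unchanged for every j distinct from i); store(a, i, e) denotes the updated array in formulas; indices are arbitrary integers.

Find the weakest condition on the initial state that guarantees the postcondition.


Working backward. After the program, the postcondition p + 3*pos - 6 != 9 must hold; in canonical form it is p + 3*pos != 15.
Before assert pos - 1 == -3 || buf[1] + 2 < tab[p] + 5: (pos == -2 || buf[1] < tab[p] + 3) && p + 3*pos != 15
Before buf[p + 2] := 2*p + 3*pos + 5: (pos == -2 || store(buf, p + 2, 2*p + 3*pos + 5)[1] < tab[p] + 3) && p + 3*pos != 15
Answer: WP = (pos == -2 || store(buf, p + 2, 2*p + 3*pos + 5)[1] < tab[p] + 3) && p + 3*pos != 15


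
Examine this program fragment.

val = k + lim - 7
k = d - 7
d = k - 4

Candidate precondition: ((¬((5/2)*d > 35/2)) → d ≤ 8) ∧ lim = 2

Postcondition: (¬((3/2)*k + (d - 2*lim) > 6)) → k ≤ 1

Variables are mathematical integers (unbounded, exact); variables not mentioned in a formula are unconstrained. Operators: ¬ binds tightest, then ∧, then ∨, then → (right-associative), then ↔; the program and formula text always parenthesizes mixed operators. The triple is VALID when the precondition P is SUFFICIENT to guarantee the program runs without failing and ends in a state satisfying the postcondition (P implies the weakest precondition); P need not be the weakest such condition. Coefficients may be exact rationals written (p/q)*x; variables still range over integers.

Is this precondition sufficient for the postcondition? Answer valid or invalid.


Working backward. After the program, the postcondition (¬((3/2)*k + (d - 2*lim) > 6)) → k ≤ 1 must hold; in canonical form it is (¬(d + (3/2)*k > 2*lim + 6)) → k ≤ 1.
Before d := k - 4: (¬((5/2)*k > 2*lim + 10)) → k ≤ 1
Before k := d - 7: (¬((5/2)*d > 2*lim + 55/2)) → d ≤ 8
Before val := k + lim - 7: (¬((5/2)*d > 2*lim + 55/2)) → d ≤ 8
The weakest precondition is (¬((5/2)*d > 2*lim + 55/2)) → d ≤ 8.
Check whether ((¬((5/2)*d > 35/2)) → d ≤ 8) ∧ lim = 2 implies it.
Countermodel: at the initial state d = 9, lim = 2, the precondition holds but the weakest precondition fails.
Answer: invalid


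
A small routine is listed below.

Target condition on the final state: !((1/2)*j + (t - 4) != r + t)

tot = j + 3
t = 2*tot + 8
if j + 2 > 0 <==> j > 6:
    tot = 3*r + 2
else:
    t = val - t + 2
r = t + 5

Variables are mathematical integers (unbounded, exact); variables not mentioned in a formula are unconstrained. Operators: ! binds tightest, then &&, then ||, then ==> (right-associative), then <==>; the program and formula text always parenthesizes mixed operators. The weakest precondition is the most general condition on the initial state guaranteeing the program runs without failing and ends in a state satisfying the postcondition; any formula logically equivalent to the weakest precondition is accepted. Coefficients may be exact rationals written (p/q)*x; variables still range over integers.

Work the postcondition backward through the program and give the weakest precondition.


Working backward. After the program, the postcondition !((1/2)*j + (t - 4) != r + t) must hold; in canonical form it is !((1/2)*j != r + 4).
Before r := t + 5: !((1/2)*j != t + 9)
Then branch requires !((1/2)*j != t + 9); else branch requires !((1/2)*j + t != val + 11).
Before the if: ((j > -2 <==> j > 6) ==> (!((1/2)*j != t + 9))) && ((!(j > -2 <==> j > 6)) ==> (!((1/2)*j + t != val + 11)))
Before t := 2*tot + 8: ((j > -2 <==> j > 6) ==> (!((1/2)*j != 2*tot + 17))) && ((!(j > -2 <==> j > 6)) ==> (!((1/2)*j + 2*tot != val + 3)))
Before tot := j + 3: ((j > -2 <==> j > 6) ==> (!((3/2)*j != -23))) && ((!(j > -2 <==> j > 6)) ==> (!((5/2)*j != val - 3)))
Answer: WP = ((j > -2 <==> j > 6) ==> (!((3/2)*j != -23))) && ((!(j > -2 <==> j > 6)) ==> (!((5/2)*j != val - 3)))


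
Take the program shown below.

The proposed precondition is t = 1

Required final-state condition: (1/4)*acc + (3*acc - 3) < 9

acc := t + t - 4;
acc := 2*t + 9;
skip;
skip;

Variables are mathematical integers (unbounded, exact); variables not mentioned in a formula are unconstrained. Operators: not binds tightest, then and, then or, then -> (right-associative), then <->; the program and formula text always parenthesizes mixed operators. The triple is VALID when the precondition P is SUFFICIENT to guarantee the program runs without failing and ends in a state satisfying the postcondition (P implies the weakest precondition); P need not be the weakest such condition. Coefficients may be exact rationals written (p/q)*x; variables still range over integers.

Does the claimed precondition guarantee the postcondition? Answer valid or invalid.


Working backward. After the program, the postcondition (1/4)*acc + (3*acc - 3) < 9 must hold; in canonical form it is (13/4)*acc < 12.
Before skip: (13/4)*acc < 12
Before skip: (13/4)*acc < 12
Before acc := 2*t + 9: (13/2)*t < -69/4
Before acc := t + t - 4: (13/2)*t < -69/4
The weakest precondition is (13/2)*t < -69/4.
Check whether t = 1 implies it.
Countermodel: at the initial state t = 1, the precondition holds but the weakest precondition fails.
Answer: invalid


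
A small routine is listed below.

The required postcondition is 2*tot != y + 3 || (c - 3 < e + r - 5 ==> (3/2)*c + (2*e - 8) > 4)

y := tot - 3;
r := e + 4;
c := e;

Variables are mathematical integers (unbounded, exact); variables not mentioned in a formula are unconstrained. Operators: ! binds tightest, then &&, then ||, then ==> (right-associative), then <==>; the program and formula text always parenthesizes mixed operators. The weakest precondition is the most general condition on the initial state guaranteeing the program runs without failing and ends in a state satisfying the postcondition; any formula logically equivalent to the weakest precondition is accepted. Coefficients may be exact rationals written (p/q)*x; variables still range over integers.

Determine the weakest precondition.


Working backward. After the program, the postcondition 2*tot != y + 3 || (c - 3 < e + r - 5 ==> (3/2)*c + (2*e - 8) > 4) must hold; in canonical form it is 2*tot != y + 3 || (c < e + r - 2 ==> (3/2)*c + 2*e > 12).
Before c := e: 2*tot != y + 3 || (r > 2 ==> (7/2)*e > 12)
Before r := e + 4: 2*tot != y + 3 || (e > -2 ==> (7/2)*e > 12)
Before y := tot - 3: tot != 0 || (e > -2 ==> (7/2)*e > 12)
Answer: WP = tot != 0 || (e > -2 ==> (7/2)*e > 12)


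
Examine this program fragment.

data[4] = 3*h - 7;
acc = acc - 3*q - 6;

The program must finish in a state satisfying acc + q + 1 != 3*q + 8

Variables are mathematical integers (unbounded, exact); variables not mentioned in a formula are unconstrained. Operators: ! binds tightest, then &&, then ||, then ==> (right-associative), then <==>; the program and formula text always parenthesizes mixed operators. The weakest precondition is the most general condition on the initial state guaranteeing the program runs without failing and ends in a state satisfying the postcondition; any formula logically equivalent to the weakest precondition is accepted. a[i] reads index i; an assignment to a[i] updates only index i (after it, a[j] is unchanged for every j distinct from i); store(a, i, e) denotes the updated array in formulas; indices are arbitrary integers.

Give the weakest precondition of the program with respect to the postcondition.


Working backward. After the program, the postcondition acc + q + 1 != 3*q + 8 must hold; in canonical form it is acc != 2*q + 7.
Before acc := acc - 3*q - 6: acc != 5*q + 13
Before data[4] := 3*h - 7: acc != 5*q + 13
Answer: WP = acc != 5*q + 13


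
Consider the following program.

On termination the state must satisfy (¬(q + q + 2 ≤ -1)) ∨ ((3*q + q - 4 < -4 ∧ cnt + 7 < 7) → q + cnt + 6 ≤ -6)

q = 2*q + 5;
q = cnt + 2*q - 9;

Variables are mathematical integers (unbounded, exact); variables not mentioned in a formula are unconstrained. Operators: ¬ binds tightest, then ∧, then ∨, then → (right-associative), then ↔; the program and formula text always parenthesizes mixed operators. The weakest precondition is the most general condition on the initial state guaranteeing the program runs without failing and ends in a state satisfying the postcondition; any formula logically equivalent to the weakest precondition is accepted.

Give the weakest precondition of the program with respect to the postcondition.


Working backward. After the program, the postcondition (¬(q + q + 2 ≤ -1)) ∨ ((3*q + q - 4 < -4 ∧ cnt + 7 < 7) → q + cnt + 6 ≤ -6) must hold; in canonical form it is (¬(2*q ≤ -3)) ∨ ((4*q < 0 ∧ cnt < 0) → cnt + q ≤ -12).
Before q := cnt + 2*q - 9: (¬(2*cnt + 4*q ≤ 15)) ∨ ((4*cnt + 8*q < 36 ∧ cnt < 0) → 2*cnt + 2*q ≤ -3)
Before q := 2*q + 5: (¬(2*cnt + 8*q ≤ -5)) ∨ ((4*cnt + 16*q < -4 ∧ cnt < 0) → 2*cnt + 4*q ≤ -13)
Answer: WP = (¬(2*cnt + 8*q ≤ -5)) ∨ ((4*cnt + 16*q < -4 ∧ cnt < 0) → 2*cnt + 4*q ≤ -13)


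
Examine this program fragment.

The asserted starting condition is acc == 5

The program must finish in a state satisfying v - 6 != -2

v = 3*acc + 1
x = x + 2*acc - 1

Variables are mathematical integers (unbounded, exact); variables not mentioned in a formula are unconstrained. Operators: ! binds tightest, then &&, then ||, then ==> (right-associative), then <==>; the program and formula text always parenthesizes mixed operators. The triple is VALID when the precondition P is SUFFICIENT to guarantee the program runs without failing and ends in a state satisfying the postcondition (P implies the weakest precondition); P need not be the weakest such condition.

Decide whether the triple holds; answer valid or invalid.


Working backward. After the program, the postcondition v - 6 != -2 must hold; in canonical form it is v != 4.
Before x := x + 2*acc - 1: v != 4
Before v := 3*acc + 1: 3*acc != 3
The weakest precondition is 3*acc != 3.
Check whether acc == 5 implies it.
Every state satisfying the precondition satisfies the weakest precondition: the implication holds.
Answer: valid


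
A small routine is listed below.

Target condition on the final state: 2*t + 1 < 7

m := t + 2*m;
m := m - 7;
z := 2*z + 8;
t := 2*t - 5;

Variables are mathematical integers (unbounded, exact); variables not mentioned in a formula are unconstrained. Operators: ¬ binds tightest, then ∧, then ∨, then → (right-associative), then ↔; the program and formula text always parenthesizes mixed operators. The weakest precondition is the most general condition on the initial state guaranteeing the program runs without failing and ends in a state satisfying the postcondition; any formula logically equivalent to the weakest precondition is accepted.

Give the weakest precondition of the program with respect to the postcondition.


Working backward. After the program, the postcondition 2*t + 1 < 7 must hold; in canonical form it is 2*t < 6.
Before t := 2*t - 5: 4*t < 16
Before z := 2*z + 8: 4*t < 16
Before m := m - 7: 4*t < 16
Before m := t + 2*m: 4*t < 16
Answer: WP = 4*t < 16


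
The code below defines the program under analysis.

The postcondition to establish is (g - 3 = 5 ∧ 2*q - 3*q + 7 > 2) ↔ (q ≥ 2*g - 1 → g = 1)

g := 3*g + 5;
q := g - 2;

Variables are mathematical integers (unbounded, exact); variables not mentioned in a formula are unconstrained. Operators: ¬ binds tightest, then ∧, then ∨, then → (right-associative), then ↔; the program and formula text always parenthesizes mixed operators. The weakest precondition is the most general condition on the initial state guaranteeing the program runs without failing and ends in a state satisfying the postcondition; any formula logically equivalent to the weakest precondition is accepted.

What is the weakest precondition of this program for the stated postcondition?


Working backward. After the program, the postcondition (g - 3 = 5 ∧ 2*q - 3*q + 7 > 2) ↔ (q ≥ 2*g - 1 → g = 1) must hold; in canonical form it is (g = 8 ∧ q < 5) ↔ (q ≥ 2*g - 1 → g = 1).
Before q := g - 2: (g = 8 ∧ g < 7) ↔ (g ≤ -1 → g = 1)
Before g := 3*g + 5: (3*g = 3 ∧ 3*g < 2) ↔ (3*g ≤ -6 → 3*g = -4)
Answer: WP = (3*g = 3 ∧ 3*g < 2) ↔ (3*g ≤ -6 → 3*g = -4)


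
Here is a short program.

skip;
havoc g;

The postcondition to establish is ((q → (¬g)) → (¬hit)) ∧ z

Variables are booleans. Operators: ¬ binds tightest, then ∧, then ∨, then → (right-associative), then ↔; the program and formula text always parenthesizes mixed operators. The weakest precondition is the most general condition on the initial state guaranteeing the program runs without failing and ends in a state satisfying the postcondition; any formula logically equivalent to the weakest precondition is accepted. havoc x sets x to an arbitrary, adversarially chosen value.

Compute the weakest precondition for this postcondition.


Working backward. After the program, ((q → (¬g)) → (¬hit)) ∧ z must hold.
Before havoc g: ((¬q) → (¬hit)) ∧ z ∧ (¬hit)
Before skip: ((¬q) → (¬hit)) ∧ z ∧ (¬hit)
Answer: WP = ((¬q) → (¬hit)) ∧ z ∧ (¬hit)


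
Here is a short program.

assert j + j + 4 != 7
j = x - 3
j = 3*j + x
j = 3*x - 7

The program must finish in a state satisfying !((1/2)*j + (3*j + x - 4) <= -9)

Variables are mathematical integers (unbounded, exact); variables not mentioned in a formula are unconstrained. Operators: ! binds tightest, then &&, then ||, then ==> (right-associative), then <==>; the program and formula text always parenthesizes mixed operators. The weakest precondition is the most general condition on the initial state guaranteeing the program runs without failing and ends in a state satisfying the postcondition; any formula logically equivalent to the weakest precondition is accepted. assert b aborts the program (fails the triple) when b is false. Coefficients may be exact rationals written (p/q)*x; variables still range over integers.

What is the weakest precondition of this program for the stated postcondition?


Working backward. After the program, the postcondition !((1/2)*j + (3*j + x - 4) <= -9) must hold; in canonical form it is !((7/2)*j + x <= -5).
Before j := 3*x - 7: !((23/2)*x <= 39/2)
Before j := 3*j + x: !((23/2)*x <= 39/2)
Before j := x - 3: !((23/2)*x <= 39/2)
Before assert j + j + 4 != 7: 2*j != 3 && (!((23/2)*x <= 39/2))
Answer: WP = 2*j != 3 && (!((23/2)*x <= 39/2))


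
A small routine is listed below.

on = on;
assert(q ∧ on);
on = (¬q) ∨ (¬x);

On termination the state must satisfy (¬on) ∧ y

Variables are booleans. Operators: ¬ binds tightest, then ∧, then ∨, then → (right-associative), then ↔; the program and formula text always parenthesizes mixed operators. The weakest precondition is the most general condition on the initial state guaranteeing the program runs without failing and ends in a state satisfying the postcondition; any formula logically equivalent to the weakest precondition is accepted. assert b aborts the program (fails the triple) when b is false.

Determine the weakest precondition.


Working backward. After the program, (¬on) ∧ y must hold.
Before on := (¬q) ∨ (¬x): (¬((¬q) ∨ (¬x))) ∧ y
Before assert q ∧ on: q ∧ on ∧ (¬((¬q) ∨ (¬x))) ∧ y
Before on := on: q ∧ on ∧ (¬((¬q) ∨ (¬x))) ∧ y
Answer: WP = q ∧ on ∧ (¬((¬q) ∨ (¬x))) ∧ y


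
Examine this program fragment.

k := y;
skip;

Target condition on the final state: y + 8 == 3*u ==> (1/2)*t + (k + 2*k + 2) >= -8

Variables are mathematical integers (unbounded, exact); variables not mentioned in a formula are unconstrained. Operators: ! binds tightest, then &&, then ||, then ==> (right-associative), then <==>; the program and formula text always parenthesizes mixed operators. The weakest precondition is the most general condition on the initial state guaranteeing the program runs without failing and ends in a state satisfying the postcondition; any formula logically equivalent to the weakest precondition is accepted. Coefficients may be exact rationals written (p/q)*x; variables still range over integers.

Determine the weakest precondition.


Working backward. After the program, the postcondition y + 8 == 3*u ==> (1/2)*t + (k + 2*k + 2) >= -8 must hold; in canonical form it is y == 3*u - 8 ==> 3*k + (1/2)*t >= -10.
Before skip: y == 3*u - 8 ==> 3*k + (1/2)*t >= -10
Before k := y: y == 3*u - 8 ==> (1/2)*t + 3*y >= -10
Answer: WP = y == 3*u - 8 ==> (1/2)*t + 3*y >= -10


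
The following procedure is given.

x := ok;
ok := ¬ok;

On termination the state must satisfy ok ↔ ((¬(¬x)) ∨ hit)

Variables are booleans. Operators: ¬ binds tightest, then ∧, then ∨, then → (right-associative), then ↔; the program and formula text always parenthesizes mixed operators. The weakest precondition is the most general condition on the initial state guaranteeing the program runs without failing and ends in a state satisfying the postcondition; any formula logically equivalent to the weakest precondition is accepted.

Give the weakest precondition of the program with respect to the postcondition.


Working backward. After the program, the postcondition ok ↔ ((¬(¬x)) ∨ hit) must hold; in canonical form it is ok ↔ (x ∨ hit).
Before ok := ¬ok: (¬ok) ↔ (x ∨ hit)
Before x := ok: (¬ok) ↔ (ok ∨ hit)
Answer: WP = (¬ok) ↔ (ok ∨ hit)


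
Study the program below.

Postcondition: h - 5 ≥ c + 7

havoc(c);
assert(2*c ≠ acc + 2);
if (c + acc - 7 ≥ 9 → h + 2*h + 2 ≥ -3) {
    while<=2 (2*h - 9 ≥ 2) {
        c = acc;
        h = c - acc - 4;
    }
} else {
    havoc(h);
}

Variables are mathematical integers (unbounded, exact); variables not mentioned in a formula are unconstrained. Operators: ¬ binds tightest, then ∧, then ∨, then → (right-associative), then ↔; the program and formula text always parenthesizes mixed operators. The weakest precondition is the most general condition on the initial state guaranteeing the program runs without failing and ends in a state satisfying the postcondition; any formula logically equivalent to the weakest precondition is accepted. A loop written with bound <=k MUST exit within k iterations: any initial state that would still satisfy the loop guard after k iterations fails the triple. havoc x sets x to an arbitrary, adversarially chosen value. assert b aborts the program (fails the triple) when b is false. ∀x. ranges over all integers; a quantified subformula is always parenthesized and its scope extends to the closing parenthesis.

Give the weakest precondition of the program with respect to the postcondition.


Working backward. After the program, the postcondition h - 5 ≥ c + 7 must hold; in canonical form it is h ≥ c + 12.
Then branch requires (2*h ≥ 11 → acc ≤ -16) ∧ ((¬(2*h ≥ 11)) → h ≥ c + 12); else branch requires ∀h_1. h_1 ≥ c + 12.
Before the if: ((acc + c ≥ 16 → 3*h ≥ -5) → ((2*h ≥ 11 → acc ≤ -16) ∧ ((¬(2*h ≥ 11)) → h ≥ c + 12))) ∧ ((¬(acc + c ≥ 16 → 3*h ≥ -5)) → (∀h_1. h_1 ≥ c + 12))
Before assert 2*c ≠ acc + 2: 2*c ≠ acc + 2 ∧ ((acc + c ≥ 16 → 3*h ≥ -5) → ((2*h ≥ 11 → acc ≤ -16) ∧ ((¬(2*h ≥ 11)) → h ≥ c + 12))) ∧ ((¬(acc + c ≥ 16 → 3*h ≥ -5)) → (∀h_1. h_1 ≥ c + 12))
Before havoc c: ∀c_1. (2*c_1 ≠ acc + 2 ∧ ((acc + c_1 ≥ 16 → 3*h ≥ -5) → ((2*h ≥ 11 → acc ≤ -16) ∧ ((¬(2*h ≥ 11)) → h ≥ c_1 + 12))) ∧ ((¬(acc + c_1 ≥ 16 → 3*h ≥ -5)) → (∀h_1. h_1 ≥ c_1 + 12)))
Answer: WP = ∀c_1. (2*c_1 ≠ acc + 2 ∧ ((acc + c_1 ≥ 16 → 3*h ≥ -5) → ((2*h ≥ 11 → acc ≤ -16) ∧ ((¬(2*h ≥ 11)) → h ≥ c_1 + 12))) ∧ ((¬(acc + c_1 ≥ 16 → 3*h ≥ -5)) → (∀h_1. h_1 ≥ c_1 + 12)))


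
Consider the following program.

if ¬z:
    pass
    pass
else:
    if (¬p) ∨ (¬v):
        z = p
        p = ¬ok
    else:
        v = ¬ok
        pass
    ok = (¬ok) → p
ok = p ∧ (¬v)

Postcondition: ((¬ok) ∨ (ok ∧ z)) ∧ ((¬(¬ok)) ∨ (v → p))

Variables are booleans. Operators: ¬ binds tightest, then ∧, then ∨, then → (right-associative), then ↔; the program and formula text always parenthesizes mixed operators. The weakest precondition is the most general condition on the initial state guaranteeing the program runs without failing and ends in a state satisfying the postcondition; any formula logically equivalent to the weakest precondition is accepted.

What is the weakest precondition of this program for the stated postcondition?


Working backward. After the program, the postcondition ((¬ok) ∨ (ok ∧ z)) ∧ ((¬(¬ok)) ∨ (v → p)) must hold; in canonical form it is ((¬ok) ∨ (ok ∧ z)) ∧ (ok ∨ (v → p)).
Before ok := p ∧ (¬v): ((¬(p ∧ (¬v))) ∨ (p ∧ (¬v) ∧ z)) ∧ ((p ∧ (¬v)) ∨ (v → p))
Then branch requires ((¬(p ∧ (¬v))) ∨ (p ∧ (¬v) ∧ z)) ∧ ((p ∧ (¬v)) ∨ (v → p)); else branch requires (((¬p) ∨ (¬v)) → (((¬((¬ok) ∧ (¬v))) ∨ ((¬ok) ∧ (¬v) ∧ p)) ∧ (((¬ok) ∧ (¬v)) ∨ (v → (¬ok))))) ∧ ((¬((¬p) ∨ (¬v))) → (((¬(p ∧ ok)) ∨ (p ∧ ok ∧ z)) ∧ ((p ∧ ok) ∨ ((¬ok) → p)))).
Before the if: ((¬z) → (((¬(p ∧ (¬v))) ∨ (p ∧ (¬v) ∧ z)) ∧ ((p ∧ (¬v)) ∨ (v → p)))) ∧ (z → ((((¬p) ∨ (¬v)) → (((¬((¬ok) ∧ (¬v))) ∨ ((¬ok) ∧ (¬v) ∧ p)) ∧ (((¬ok) ∧ (¬v)) ∨ (v → (¬ok))))) ∧ ((¬((¬p) ∨ (¬v))) → (((¬(p ∧ ok)) ∨ (p ∧ ok ∧ z)) ∧ ((p ∧ ok) ∨ ((¬ok) → p))))))
Answer: WP = ((¬z) → (((¬(p ∧ (¬v))) ∨ (p ∧ (¬v) ∧ z)) ∧ ((p ∧ (¬v)) ∨ (v → p)))) ∧ (z → ((((¬p) ∨ (¬v)) → (((¬((¬ok) ∧ (¬v))) ∨ ((¬ok) ∧ (¬v) ∧ p)) ∧ (((¬ok) ∧ (¬v)) ∨ (v → (¬ok))))) ∧ ((¬((¬p) ∨ (¬v))) → (((¬(p ∧ ok)) ∨ (p ∧ ok ∧ z)) ∧ ((p ∧ ok) ∨ ((¬ok) → p))))))


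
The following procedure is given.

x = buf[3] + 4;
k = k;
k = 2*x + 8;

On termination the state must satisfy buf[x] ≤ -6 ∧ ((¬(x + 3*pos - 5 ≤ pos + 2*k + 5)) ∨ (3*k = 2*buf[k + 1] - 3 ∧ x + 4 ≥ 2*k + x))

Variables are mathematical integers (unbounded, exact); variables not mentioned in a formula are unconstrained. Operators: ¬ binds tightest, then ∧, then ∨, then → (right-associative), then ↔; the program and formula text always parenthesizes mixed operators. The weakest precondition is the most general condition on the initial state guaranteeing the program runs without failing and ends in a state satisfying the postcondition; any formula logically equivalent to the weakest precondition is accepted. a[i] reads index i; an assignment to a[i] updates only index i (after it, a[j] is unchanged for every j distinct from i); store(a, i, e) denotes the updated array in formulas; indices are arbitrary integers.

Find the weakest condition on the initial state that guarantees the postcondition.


Working backward. After the program, the postcondition buf[x] ≤ -6 ∧ ((¬(x + 3*pos - 5 ≤ pos + 2*k + 5)) ∨ (3*k = 2*buf[k + 1] - 3 ∧ x + 4 ≥ 2*k + x)) must hold; in canonical form it is buf[x] ≤ -6 ∧ ((¬(2*pos + x ≤ 2*k + 10)) ∨ (3*k = 2*buf[k + 1] - 3 ∧ 2*k ≤ 4)).
Before k := 2*x + 8: buf[x] ≤ -6 ∧ ((¬(2*pos ≤ 3*x + 26)) ∨ (6*x = 2*buf[2*x + 9] - 27 ∧ 4*x ≤ -12))
Before k := k: buf[x] ≤ -6 ∧ ((¬(2*pos ≤ 3*x + 26)) ∨ (6*x = 2*buf[2*x + 9] - 27 ∧ 4*x ≤ -12))
Before x := buf[3] + 4: buf[buf[3] + 4] ≤ -6 ∧ ((¬(2*pos ≤ 3*buf[3] + 38)) ∨ (6*buf[3] = 2*buf[2*buf[3] + 17] - 51 ∧ 4*buf[3] ≤ -28))
Answer: WP = buf[buf[3] + 4] ≤ -6 ∧ ((¬(2*pos ≤ 3*buf[3] + 38)) ∨ (6*buf[3] = 2*buf[2*buf[3] + 17] - 51 ∧ 4*buf[3] ≤ -28))


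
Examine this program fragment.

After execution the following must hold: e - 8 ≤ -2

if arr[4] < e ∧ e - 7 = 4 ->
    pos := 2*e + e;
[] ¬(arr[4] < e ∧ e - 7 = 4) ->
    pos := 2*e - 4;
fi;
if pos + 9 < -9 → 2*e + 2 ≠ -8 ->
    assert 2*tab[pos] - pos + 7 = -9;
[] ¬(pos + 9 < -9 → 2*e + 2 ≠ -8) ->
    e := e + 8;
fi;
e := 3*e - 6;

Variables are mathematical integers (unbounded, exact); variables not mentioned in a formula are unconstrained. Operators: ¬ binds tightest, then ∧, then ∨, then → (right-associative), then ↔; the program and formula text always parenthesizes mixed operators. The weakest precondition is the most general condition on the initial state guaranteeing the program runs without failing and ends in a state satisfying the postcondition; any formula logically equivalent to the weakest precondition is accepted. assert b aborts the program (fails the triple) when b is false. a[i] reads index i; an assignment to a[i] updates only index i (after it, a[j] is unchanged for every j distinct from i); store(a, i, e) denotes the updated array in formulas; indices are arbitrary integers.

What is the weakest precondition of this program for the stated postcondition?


Working backward. After the program, the postcondition e - 8 ≤ -2 must hold; in canonical form it is e ≤ 6.
Before e := 3*e - 6: 3*e ≤ 12
Then branch requires 2*tab[pos] = pos - 16 ∧ 3*e ≤ 12; else branch requires 3*e ≤ -12.
Before the if: ((pos < -18 → 2*e ≠ -10) → (2*tab[pos] = pos - 16 ∧ 3*e ≤ 12)) ∧ ((¬(pos < -18 → 2*e ≠ -10)) → 3*e ≤ -12)
Then branch requires ((3*e < -18 → 2*e ≠ -10) → (2*tab[3*e] = 3*e - 16 ∧ 3*e ≤ 12)) ∧ ((¬(3*e < -18 → 2*e ≠ -10)) → 3*e ≤ -12); else branch requires ((2*e < -14 → 2*e ≠ -10) → (2*tab[2*e - 4] = 2*e - 20 ∧ 3*e ≤ 12)) ∧ ((¬(2*e < -14 → 2*e ≠ -10)) → 3*e ≤ -12).
Before the if: ((arr[4] < e ∧ e = 11) → (((3*e < -18 → 2*e ≠ -10) → (2*tab[3*e] = 3*e - 16 ∧ 3*e ≤ 12)) ∧ ((¬(3*e < -18 → 2*e ≠ -10)) → 3*e ≤ -12))) ∧ ((¬(arr[4] < e ∧ e = 11)) → (((2*e < -14 → 2*e ≠ -10) → (2*tab[2*e - 4] = 2*e - 20 ∧ 3*e ≤ 12)) ∧ ((¬(2*e < -14 → 2*e ≠ -10)) → 3*e ≤ -12)))
Answer: WP = ((arr[4] < e ∧ e = 11) → (((3*e < -18 → 2*e ≠ -10) → (2*tab[3*e] = 3*e - 16 ∧ 3*e ≤ 12)) ∧ ((¬(3*e < -18 → 2*e ≠ -10)) → 3*e ≤ -12))) ∧ ((¬(arr[4] < e ∧ e = 11)) → (((2*e < -14 → 2*e ≠ -10) → (2*tab[2*e - 4] = 2*e - 20 ∧ 3*e ≤ 12)) ∧ ((¬(2*e < -14 → 2*e ≠ -10)) → 3*e ≤ -12)))


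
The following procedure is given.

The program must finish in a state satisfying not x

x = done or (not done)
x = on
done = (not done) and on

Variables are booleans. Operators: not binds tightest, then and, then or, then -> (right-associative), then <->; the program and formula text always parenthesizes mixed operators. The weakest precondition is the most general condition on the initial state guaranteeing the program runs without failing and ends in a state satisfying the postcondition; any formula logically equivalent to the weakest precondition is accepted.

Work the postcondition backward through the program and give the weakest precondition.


Working backward. After the program, not x must hold.
Before done := (not done) and on: not x
Before x := on: not on
Before x := done or (not done): not on
Answer: WP = not on


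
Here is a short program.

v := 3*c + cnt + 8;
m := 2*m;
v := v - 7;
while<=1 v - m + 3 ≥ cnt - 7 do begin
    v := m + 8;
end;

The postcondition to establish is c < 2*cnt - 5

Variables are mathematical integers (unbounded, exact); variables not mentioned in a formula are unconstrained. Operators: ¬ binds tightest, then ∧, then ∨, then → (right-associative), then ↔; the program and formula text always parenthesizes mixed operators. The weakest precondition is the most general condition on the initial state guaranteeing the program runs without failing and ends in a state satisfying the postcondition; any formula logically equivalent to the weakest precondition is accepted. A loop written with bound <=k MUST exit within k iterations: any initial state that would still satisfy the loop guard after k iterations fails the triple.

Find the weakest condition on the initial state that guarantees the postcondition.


Working backward. After the program, c < 2*cnt - 5 must hold.
Before the loop (bound <=1), unroll the exhaustion recursion (WP_0 = exit-now case; WP_j = one more guarded iteration, up to j = 1):
  WP_0: (¬(v ≥ cnt + m - 10)) ∧ c < 2*cnt - 5
  WP_1: (v ≥ cnt + m - 10 → ((¬(cnt ≤ 18)) ∧ c < 2*cnt - 5)) ∧ ((¬(v ≥ cnt + m - 10)) → c < 2*cnt - 5)
So before the loop: (v ≥ cnt + m - 10 → ((¬(cnt ≤ 18)) ∧ c < 2*cnt - 5)) ∧ ((¬(v ≥ cnt + m - 10)) → c < 2*cnt - 5)
Before v := v - 7: (v ≥ cnt + m - 3 → ((¬(cnt ≤ 18)) ∧ c < 2*cnt - 5)) ∧ ((¬(v ≥ cnt + m - 3)) → c < 2*cnt - 5)
Before m := 2*m: (v ≥ cnt + 2*m - 3 → ((¬(cnt ≤ 18)) ∧ c < 2*cnt - 5)) ∧ ((¬(v ≥ cnt + 2*m - 3)) → c < 2*cnt - 5)
Before v := 3*c + cnt + 8: (3*c ≥ 2*m - 11 → ((¬(cnt ≤ 18)) ∧ c < 2*cnt - 5)) ∧ ((¬(3*c ≥ 2*m - 11)) → c < 2*cnt - 5)
Answer: WP = (3*c ≥ 2*m - 11 → ((¬(cnt ≤ 18)) ∧ c < 2*cnt - 5)) ∧ ((¬(3*c ≥ 2*m - 11)) → c < 2*cnt - 5)


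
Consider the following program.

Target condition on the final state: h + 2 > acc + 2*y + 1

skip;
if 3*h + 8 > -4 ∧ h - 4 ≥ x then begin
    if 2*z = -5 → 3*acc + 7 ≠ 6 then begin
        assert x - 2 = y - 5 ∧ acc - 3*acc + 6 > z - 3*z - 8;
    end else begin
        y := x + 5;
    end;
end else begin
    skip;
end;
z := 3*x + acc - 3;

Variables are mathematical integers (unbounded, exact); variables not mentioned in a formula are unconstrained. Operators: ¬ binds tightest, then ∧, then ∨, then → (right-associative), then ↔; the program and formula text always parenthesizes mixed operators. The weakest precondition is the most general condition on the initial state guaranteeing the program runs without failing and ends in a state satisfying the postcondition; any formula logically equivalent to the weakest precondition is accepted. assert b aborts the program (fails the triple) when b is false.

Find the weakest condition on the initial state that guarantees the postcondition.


Working backward. After the program, the postcondition h + 2 > acc + 2*y + 1 must hold; in canonical form it is h > acc + 2*y - 1.
Before z := 3*x + acc - 3: h > acc + 2*y - 1
Then branch requires ((2*z = -5 → 3*acc ≠ -1) → (x = y - 3 ∧ 2*z > 2*acc - 14 ∧ h > acc + 2*y - 1)) ∧ ((¬(2*z = -5 → 3*acc ≠ -1)) → h > acc + 2*x + 9); else branch requires h > acc + 2*y - 1.
Before the if: ((3*h > -12 ∧ h ≥ x + 4) → (((2*z = -5 → 3*acc ≠ -1) → (x = y - 3 ∧ 2*z > 2*acc - 14 ∧ h > acc + 2*y - 1)) ∧ ((¬(2*z = -5 → 3*acc ≠ -1)) → h > acc + 2*x + 9))) ∧ ((¬(3*h > -12 ∧ h ≥ x + 4)) → h > acc + 2*y - 1)
Before skip: ((3*h > -12 ∧ h ≥ x + 4) → (((2*z = -5 → 3*acc ≠ -1) → (x = y - 3 ∧ 2*z > 2*acc - 14 ∧ h > acc + 2*y - 1)) ∧ ((¬(2*z = -5 → 3*acc ≠ -1)) → h > acc + 2*x + 9))) ∧ ((¬(3*h > -12 ∧ h ≥ x + 4)) → h > acc + 2*y - 1)
Answer: WP = ((3*h > -12 ∧ h ≥ x + 4) → (((2*z = -5 → 3*acc ≠ -1) → (x = y - 3 ∧ 2*z > 2*acc - 14 ∧ h > acc + 2*y - 1)) ∧ ((¬(2*z = -5 → 3*acc ≠ -1)) → h > acc + 2*x + 9))) ∧ ((¬(3*h > -12 ∧ h ≥ x + 4)) → h > acc + 2*y - 1)
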